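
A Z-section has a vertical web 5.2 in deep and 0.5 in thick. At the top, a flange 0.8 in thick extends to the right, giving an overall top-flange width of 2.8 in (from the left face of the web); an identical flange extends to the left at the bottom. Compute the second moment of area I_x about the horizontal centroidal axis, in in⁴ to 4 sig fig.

Break the section into simple shapes (no overlaps), measuring from the bottom-left corner of the bounding box.
Web: 0.5 × 5.2, A = 2.6 in², y = 2.6 in, Ī = 5.85867 in⁴.
Top flange (beyond web): 2.3 × 0.8, A = 1.84 in², y = 4.8 in, Ī = 0.0981333 in⁴.
Bottom flange (beyond web): 2.3 × 0.8, A = 1.84 in², y = 0.4 in, Ī = 0.0981333 in⁴.
Centroid: ȳ = ΣA·y / ΣA = 2.6 in.
Transfer each piece to the horizontal centroidal axis using Ī + A·d² with d = y − 2.6:
  web: d = 0 in → contributes +5.85867 in⁴
  top flange (beyond web): d = 2.2 in → contributes +9.00373 in⁴
  bottom flange (beyond web): d = -2.2 in → contributes +9.00373 in⁴
Total I = 23.8661 in⁴.

I_x ≈ 23.87 in⁴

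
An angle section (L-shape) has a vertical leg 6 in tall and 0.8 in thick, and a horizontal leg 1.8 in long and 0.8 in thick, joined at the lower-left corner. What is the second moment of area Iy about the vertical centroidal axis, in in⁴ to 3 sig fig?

Iy ≈ 0.878 in⁴

Break the section into simple shapes (no overlaps), measuring from the bottom-left corner of the bounding box.
Vertical leg: 0.8 × 6, A = 4.8 in², x = 0.4 in, Ī = 0.256 in⁴.
Horizontal leg (remainder): 1 × 0.8, A = 0.8 in², x = 1.3 in, Ī = 0.066667 in⁴.
Centroid: x̄ = ΣA·x / ΣA = 0.52857 in.
Transfer each piece to the vertical centroidal axis using Ī + A·d² with d = x − 0.52857:
  vertical leg: d = -0.12857 in → contributes +0.33535 in⁴
  horizontal leg (remainder): d = 0.77143 in → contributes +0.54275 in⁴
Total I = 0.8781 in⁴.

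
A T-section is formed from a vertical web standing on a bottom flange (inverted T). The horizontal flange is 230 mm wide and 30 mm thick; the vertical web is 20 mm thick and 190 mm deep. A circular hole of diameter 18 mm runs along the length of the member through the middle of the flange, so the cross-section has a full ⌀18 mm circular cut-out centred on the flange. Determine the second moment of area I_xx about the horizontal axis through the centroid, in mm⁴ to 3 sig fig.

I_xx ≈ 4.12 × 10⁷ mm⁴

Decompose the section into non-overlapping parts with the origin at the bottom-left of its bounding rectangle.
Flange: 230 × 30, A = 6 900 mm², y = 15 mm, Ī = 517 500 mm⁴.
Web: 20 × 190, A = 3 800 mm², y = 125 mm, Ī = 11 431 667 mm⁴.
Hole (subtracted): ⌀18, A = 254.47 mm², y = 15 mm, Ī = 5 153 mm⁴.
Centroid: ȳ = ΣA·y / ΣA = 55.017 mm.
Transfer each piece to the horizontal axis through the centroid using Ī + A·d² with d = y − 55.017:
  flange: d = -40.017 mm → contributes +11 566 949 mm⁴
  web: d = 69.983 mm → contributes +30 042 563 mm⁴
  hole: d = -40.017 mm → contributes −412 652 mm⁴
Total I = 41 196 860 mm⁴.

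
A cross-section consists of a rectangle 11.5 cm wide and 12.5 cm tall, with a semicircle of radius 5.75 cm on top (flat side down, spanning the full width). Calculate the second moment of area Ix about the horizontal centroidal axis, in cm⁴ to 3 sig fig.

Ix ≈ 4870 cm⁴

Split into non-overlapping primitives; take the origin at the lower-left of the bounding box.
Rectangular body: 11.5 × 12.5, A = 143.75 cm², y = 6.25 cm, Ī = 1871.7 cm⁴.
Semicircular cap: semicircle r = 5.75, A = 51.934 cm², y = 14.94 cm, Ī = 119.98 cm⁴.
Centroid: ȳ = ΣA·y / ΣA = 8.5564 cm.
Transfer each piece to the horizontal centroidal axis using Ī + A·d² with d = y − 8.5564:
  rectangular body: d = -2.3064 cm → contributes +2636.4 cm⁴
  semicircular cap: d = 6.384 cm → contributes +2236.6 cm⁴
Total I = 4 873 cm⁴.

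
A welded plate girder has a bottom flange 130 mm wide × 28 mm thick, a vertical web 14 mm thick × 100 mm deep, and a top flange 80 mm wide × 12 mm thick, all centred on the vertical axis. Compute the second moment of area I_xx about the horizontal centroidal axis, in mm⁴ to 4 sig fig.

I_xx ≈ 1.398 × 10⁷ mm⁴

Break the section into simple shapes (no overlaps), measuring from the bottom-left corner of the bounding box.
Bottom plate: 130 × 28, A = 3 640 mm², y = 14 mm, Ī = 237 813 mm⁴.
Web plate: 14 × 100, A = 1 400 mm², y = 78 mm, Ī = 1 166 667 mm⁴.
Top plate: 80 × 12, A = 960 mm², y = 134 mm, Ī = 11 520 mm⁴.
Centroid: ȳ = ΣA·y / ΣA = 48.1333 mm.
Transfer each piece to the horizontal centroidal axis using Ī + A·d² with d = y − 48.1333:
  bottom plate: d = -34.1333 mm → contributes +4 478 721 mm⁴
  web plate: d = 29.8667 mm → contributes +2 415 492 mm⁴
  top plate: d = 85.8667 mm → contributes +7 089 681 mm⁴
Total I = 13 983 893 mm⁴.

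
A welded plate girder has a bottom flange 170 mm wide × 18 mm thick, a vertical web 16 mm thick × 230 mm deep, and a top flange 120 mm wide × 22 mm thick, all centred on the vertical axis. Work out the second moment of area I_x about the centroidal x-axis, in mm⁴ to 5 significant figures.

I_x ≈ 1.0514 × 10⁸ mm⁴

Break the section into simple shapes (no overlaps), measuring from the bottom-left corner of the bounding box.
Bottom plate: 170 × 18, A = 3 060 mm², y = 9 mm, Ī = 82 620 mm⁴.
Web plate: 16 × 230, A = 3 680 mm², y = 133 mm, Ī = 16 222 667 mm⁴.
Top plate: 120 × 22, A = 2 640 mm², y = 259 mm, Ī = 106 480 mm⁴.
Centroid: ȳ = ΣA·y / ΣA = 128.0107 mm.
Transfer each piece to the centroidal x-axis using Ī + A·d² with d = y − 128.0107:
  bottom plate: d = -119.0107 mm → contributes +43 423 045 mm⁴
  web plate: d = 4.989339 mm → contributes +16 314 275 mm⁴
  top plate: d = 130.9893 mm → contributes +45 404 146 mm⁴
Total I = 105 141 466 mm⁴.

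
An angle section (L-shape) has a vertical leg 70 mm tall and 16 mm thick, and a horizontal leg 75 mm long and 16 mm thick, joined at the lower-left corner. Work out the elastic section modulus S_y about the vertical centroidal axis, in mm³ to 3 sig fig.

S_y ≈ 2.04 × 10⁴ mm³

Treat the section as a set of non-overlapping primitives; coordinates are from the bounding-box lower-left.
Vertical leg: 16 × 70, A = 1 120 mm², x = 8 mm, Ī = 23 893 mm⁴.
Horizontal leg (remainder): 59 × 16, A = 944 mm², x = 45.5 mm, Ī = 273 839 mm⁴.
Centroid: x̄ = ΣA·x / ΣA = 25.151 mm.
Transfer each piece to the vertical centroidal axis using Ī + A·d² with d = x − 25.151:
  vertical leg: d = -17.151 mm → contributes +353 355 mm⁴
  horizontal leg (remainder): d = 20.349 mm → contributes +664 726 mm⁴
Total I = 1 018 081 mm⁴.
Extreme fibre distance c = 49.849 mm; S = I/c = 20 423 mm³.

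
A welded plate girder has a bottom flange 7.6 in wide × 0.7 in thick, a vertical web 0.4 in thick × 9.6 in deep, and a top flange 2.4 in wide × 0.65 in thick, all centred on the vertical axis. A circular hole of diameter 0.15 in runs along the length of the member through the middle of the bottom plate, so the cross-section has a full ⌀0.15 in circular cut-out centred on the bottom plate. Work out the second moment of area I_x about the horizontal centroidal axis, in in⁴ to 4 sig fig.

I_x ≈ 176.5 in⁴

Break the section into simple shapes (no overlaps), measuring from the bottom-left corner of the bounding box.
Bottom plate: 7.6 × 0.7, A = 5.32 in², y = 0.35 in, Ī = 0.217233 in⁴.
Web plate: 0.4 × 9.6, A = 3.84 in², y = 5.5 in, Ī = 29.4912 in⁴.
Top plate: 2.4 × 0.65, A = 1.56 in², y = 10.625 in, Ī = 0.054925 in⁴.
Hole (subtracted): ⌀0.15, A = 0.0176715 in², y = 0.35 in, Ī = 0.0000248505 in⁴.
Centroid: ȳ = ΣA·y / ΣA = 3.69553 in.
Transfer each piece to the horizontal centroidal axis using Ī + A·d² with d = y − 3.69553:
  bottom plate: d = -3.34553 in → contributes +59.7618 in⁴
  web plate: d = 1.80447 in → contributes +41.9946 in⁴
  top plate: d = 6.92947 in → contributes +74.9622 in⁴
  hole: d = -3.34553 in → contributes −0.197814 in⁴
Total I = 176.521 in⁴.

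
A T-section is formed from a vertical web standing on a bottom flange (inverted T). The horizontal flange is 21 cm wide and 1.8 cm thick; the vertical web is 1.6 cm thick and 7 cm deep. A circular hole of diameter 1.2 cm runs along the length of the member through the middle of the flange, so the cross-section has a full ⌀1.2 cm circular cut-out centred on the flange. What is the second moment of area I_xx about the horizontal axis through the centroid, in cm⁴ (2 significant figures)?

Decompose the section into non-overlapping parts with the origin at the bottom-left of its bounding rectangle.
Flange: 21 × 1.8, A = 37.8 cm², y = 0.9 cm, Ī = 10.21 cm⁴.
Web: 1.6 × 7, A = 11.2 cm², y = 5.3 cm, Ī = 45.73 cm⁴.
Hole (subtracted): ⌀1.2, A = 1.131 cm², y = 0.9 cm, Ī = 0.1018 cm⁴.
Centroid: ȳ = ΣA·y / ΣA = 1.929 cm.
Transfer each piece to the horizontal axis through the centroid using Ī + A·d² with d = y − 1.929:
  flange: d = -1.029 cm → contributes +50.27 cm⁴
  web: d = 3.371 cm → contributes +173 cm⁴
  hole: d = -1.029 cm → contributes −1.3 cm⁴
Total I = 221.9 cm⁴.

I_xx ≈ 220 cm⁴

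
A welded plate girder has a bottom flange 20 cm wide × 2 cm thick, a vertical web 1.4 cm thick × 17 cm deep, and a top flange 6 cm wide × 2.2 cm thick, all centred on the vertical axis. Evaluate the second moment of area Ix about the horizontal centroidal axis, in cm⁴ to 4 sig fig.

Split into non-overlapping primitives; take the origin at the lower-left of the bounding box.
Bottom plate: 20 × 2, A = 40 cm², y = 1 cm, Ī = 13.3333 cm⁴.
Web plate: 1.4 × 17, A = 23.8 cm², y = 10.5 cm, Ī = 573.183 cm⁴.
Top plate: 6 × 2.2, A = 13.2 cm², y = 20.1 cm, Ī = 5.324 cm⁴.
Centroid: ȳ = ΣA·y / ΣA = 7.21065 cm.
Transfer each piece to the horizontal centroidal axis using Ī + A·d² with d = y − 7.21065:
  bottom plate: d = -6.21065 cm → contributes +1556.22 cm⁴
  web plate: d = 3.28935 cm → contributes +830.695 cm⁴
  top plate: d = 12.8894 cm → contributes +2198.31 cm⁴
Total I = 4585.23 cm⁴.

Ix ≈ 4585 cm⁴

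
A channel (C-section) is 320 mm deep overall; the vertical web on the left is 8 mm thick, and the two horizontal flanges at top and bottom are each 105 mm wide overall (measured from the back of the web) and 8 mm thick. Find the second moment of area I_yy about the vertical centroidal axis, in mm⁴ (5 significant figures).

Decompose the section into non-overlapping parts with the origin at the bottom-left of its bounding rectangle.
Web: 8 × 320, A = 2 560 mm², x = 4 mm, Ī = 13653.33 mm⁴.
Top flange (beyond web): 97 × 8, A = 776 mm², x = 56.5 mm, Ī = 608448.7 mm⁴.
Bottom flange (beyond web): 97 × 8, A = 776 mm², x = 56.5 mm, Ī = 608448.7 mm⁴.
Centroid: x̄ = ΣA·x / ΣA = 23.81518 mm.
Transfer each piece to the vertical centroidal axis using Ī + A·d² with d = x − 23.81518:
  web: d = -19.81518 mm → contributes +1 018 815 mm⁴
  top flange (beyond web): d = 32.68482 mm → contributes +1 437 448 mm⁴
  bottom flange (beyond web): d = 32.68482 mm → contributes +1 437 448 mm⁴
Total I = 3 893 710 mm⁴.

I_yy ≈ 3.8937 × 10⁶ mm⁴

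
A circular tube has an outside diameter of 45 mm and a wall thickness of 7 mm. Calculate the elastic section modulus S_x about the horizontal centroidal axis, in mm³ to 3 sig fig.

Treat the section as a set of non-overlapping primitives; coordinates are from the bounding-box lower-left.
Outer circle: ⌀45, A = 1590.4 mm², y = 22.5 mm, Ī = 201 289 mm⁴.
Bore (subtracted): ⌀31, A = 754.77 mm², y = 22.5 mm, Ī = 45 333 mm⁴.
By symmetry the centroid is at mid-height, ȳ = 22.5 mm.
All pieces are centred on the horizontal centroidal axis, so I = ΣĪ (holes subtracted) = 155 956 mm⁴.
Extreme fibre distance c = 22.5 mm; S = I/c = 6931.4 mm³.

S_x ≈ 6930 mm³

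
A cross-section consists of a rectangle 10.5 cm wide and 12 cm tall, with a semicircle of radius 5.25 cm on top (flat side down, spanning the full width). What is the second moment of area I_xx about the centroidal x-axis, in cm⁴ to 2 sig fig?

Split into non-overlapping primitives; take the origin at the lower-left of the bounding box.
Rectangular body: 10.5 × 12, A = 126 cm², y = 6 cm, Ī = 1 512 cm⁴.
Semicircular cap: semicircle r = 5.25, A = 43.3 cm², y = 14.23 cm, Ī = 83.38 cm⁴.
Centroid: ȳ = ΣA·y / ΣA = 8.104 cm.
Transfer each piece to the centroidal x-axis using Ī + A·d² with d = y − 8.104:
  rectangular body: d = -2.104 cm → contributes +2 070 cm⁴
  semicircular cap: d = 6.124 cm → contributes +1 707 cm⁴
Total I = 3 777 cm⁴.

I_xx ≈ 3800 cm⁴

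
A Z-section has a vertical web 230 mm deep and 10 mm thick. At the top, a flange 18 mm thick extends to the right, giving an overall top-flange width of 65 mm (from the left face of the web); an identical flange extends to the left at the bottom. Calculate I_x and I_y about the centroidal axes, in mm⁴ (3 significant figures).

Decompose the section into non-overlapping parts with the origin at the bottom-left of its bounding rectangle.
Web: 10 × 230, A = 2 300 mm², y = 115 mm, Ī = 10 139 167 mm⁴.
Top flange (beyond web): 55 × 18, A = 990 mm², y = 221 mm, Ī = 26 730 mm⁴.
Bottom flange (beyond web): 55 × 18, A = 990 mm², y = 9 mm, Ī = 26 730 mm⁴.
Centroid: ȳ = ΣA·y / ΣA = 115 mm.
Transfer each piece to the centroidal x-axis using Ī + A·d² with d = y − 115:
  web: d = 0 mm → contributes +10 139 167 mm⁴
  top flange (beyond web): d = 106 mm → contributes +11 150 370 mm⁴
  bottom flange (beyond web): d = -106 mm → contributes +11 150 370 mm⁴
Total I = 32 439 907 mm⁴.
For the y-axis: x̄ = 60 mm.
Repeating about the centroidal y-axis gives I_y = 2 609 667 mm⁴.

I_x ≈ 3.24 × 10⁷ mm⁴, I_y ≈ 2.61 × 10⁶ mm⁴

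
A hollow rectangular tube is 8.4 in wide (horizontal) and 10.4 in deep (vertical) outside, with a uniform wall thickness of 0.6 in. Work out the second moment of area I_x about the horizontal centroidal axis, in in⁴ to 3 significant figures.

Treat the section as a set of non-overlapping primitives; coordinates are from the bounding-box lower-left.
Outer rectangle: 8.4 × 10.4, A = 87.36 in², y = 5.2 in, Ī = 787.4 in⁴.
Inner void (subtracted): 7.2 × 9.2, A = 66.24 in², y = 5.2 in, Ī = 467.21 in⁴.
By symmetry the centroid is at mid-height, ȳ = 5.2 in.
All pieces are centred on the horizontal centroidal axis, so I = ΣĪ (holes subtracted) = 320.19 in⁴.

I_x ≈ 320 in⁴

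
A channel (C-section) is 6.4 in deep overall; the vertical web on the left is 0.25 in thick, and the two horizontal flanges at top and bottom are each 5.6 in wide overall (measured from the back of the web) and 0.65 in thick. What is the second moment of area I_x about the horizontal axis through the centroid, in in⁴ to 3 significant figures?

I_x ≈ 63.2 in⁴

Split into non-overlapping primitives; take the origin at the lower-left of the bounding box.
Web: 0.25 × 6.4, A = 1.6 in², y = 3.2 in, Ī = 5.4613 in⁴.
Top flange (beyond web): 5.35 × 0.65, A = 3.4775 in², y = 6.075 in, Ī = 0.12244 in⁴.
Bottom flange (beyond web): 5.35 × 0.65, A = 3.4775 in², y = 0.325 in, Ī = 0.12244 in⁴.
By symmetry the centroid is at mid-height, ȳ = 3.2 in.
Transfer each piece to the horizontal axis through the centroid using Ī + A·d² with d = y − 3.2:
  web: d = 0 in → contributes +5.4613 in⁴
  top flange (beyond web): d = 2.875 in → contributes +28.866 in⁴
  bottom flange (beyond web): d = -2.875 in → contributes +28.866 in⁴
Total I = 63.194 in⁴.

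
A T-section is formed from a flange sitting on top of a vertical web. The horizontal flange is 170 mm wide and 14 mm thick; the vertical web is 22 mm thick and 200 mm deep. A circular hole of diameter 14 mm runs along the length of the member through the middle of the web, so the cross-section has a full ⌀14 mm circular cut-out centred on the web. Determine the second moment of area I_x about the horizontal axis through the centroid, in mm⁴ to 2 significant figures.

Split into non-overlapping primitives; take the origin at the lower-left of the bounding box.
Flange: 170 × 14, A = 2 380 mm², y = 207 mm, Ī = 38 873 mm⁴.
Web: 22 × 200, A = 4 400 mm², y = 100 mm, Ī = 14 666 667 mm⁴.
Hole (subtracted): ⌀14, A = 153.9 mm², y = 100 mm, Ī = 1 886 mm⁴.
Centroid: ȳ = ΣA·y / ΣA = 138.4 mm.
Transfer each piece to the horizontal axis through the centroid using Ī + A·d² with d = y − 138.4:
  flange: d = 68.57 mm → contributes +11 228 257 mm⁴
  web: d = -38.43 mm → contributes +21 165 915 mm⁴
  hole: d = -38.43 mm → contributes −229 268 mm⁴
Total I = 32 164 905 mm⁴.

I_x ≈ 3.2 × 10⁷ mm⁴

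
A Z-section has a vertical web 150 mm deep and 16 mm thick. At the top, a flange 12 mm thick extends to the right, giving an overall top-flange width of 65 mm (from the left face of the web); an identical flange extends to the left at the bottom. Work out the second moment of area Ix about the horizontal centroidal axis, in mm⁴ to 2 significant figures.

Break the section into simple shapes (no overlaps), measuring from the bottom-left corner of the bounding box.
Web: 16 × 150, A = 2 400 mm², y = 75 mm, Ī = 4 500 000 mm⁴.
Top flange (beyond web): 49 × 12, A = 588 mm², y = 144 mm, Ī = 7 056 mm⁴.
Bottom flange (beyond web): 49 × 12, A = 588 mm², y = 6 mm, Ī = 7 056 mm⁴.
Centroid: ȳ = ΣA·y / ΣA = 75 mm.
Transfer each piece to the horizontal centroidal axis using Ī + A·d² with d = y − 75:
  web: d = 0 mm → contributes +4 500 000 mm⁴
  top flange (beyond web): d = 69 mm → contributes +2 806 524 mm⁴
  bottom flange (beyond web): d = -69 mm → contributes +2 806 524 mm⁴
Total I = 10 113 048 mm⁴.

Ix ≈ 1.0 × 10⁷ mm⁴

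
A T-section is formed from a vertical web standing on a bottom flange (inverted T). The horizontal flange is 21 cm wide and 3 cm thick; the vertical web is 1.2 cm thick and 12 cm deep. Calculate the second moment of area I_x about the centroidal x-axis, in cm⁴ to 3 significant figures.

I_x ≈ 879 cm⁴

Decompose the section into non-overlapping parts with the origin at the bottom-left of its bounding rectangle.
Flange: 21 × 3, A = 63 cm², y = 1.5 cm, Ī = 47.25 cm⁴.
Web: 1.2 × 12, A = 14.4 cm², y = 9 cm, Ī = 172.8 cm⁴.
Centroid: ȳ = ΣA·y / ΣA = 2.8953 cm.
Transfer each piece to the centroidal x-axis using Ī + A·d² with d = y − 2.8953:
  flange: d = -1.3953 cm → contributes +169.91 cm⁴
  web: d = 6.1047 cm → contributes +709.44 cm⁴
Total I = 879.35 cm⁴.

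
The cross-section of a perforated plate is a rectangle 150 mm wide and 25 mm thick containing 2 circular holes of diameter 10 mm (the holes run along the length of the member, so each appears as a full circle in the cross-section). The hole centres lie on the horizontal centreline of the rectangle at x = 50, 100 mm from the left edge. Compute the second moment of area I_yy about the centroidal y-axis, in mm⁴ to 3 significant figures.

I_yy ≈ 6.93 × 10⁶ mm⁴

Break the section into simple shapes (no overlaps), measuring from the bottom-left corner of the bounding box.
Plate: 150 × 25, A = 3 750 mm², x = 75 mm, Ī = 7 031 250 mm⁴.
Hole 1 (subtracted): ⌀10, A = 78.54 mm², x = 50 mm, Ī = 490.87 mm⁴.
Hole 2 (subtracted): ⌀10, A = 78.54 mm², x = 100 mm, Ī = 490.87 mm⁴.
By symmetry the centroid is at mid-width, x̄ = 75 mm.
Transfer each piece to the centroidal y-axis using Ī + A·d² with d = x − 75:
  plate: d = 0 mm → contributes +7 031 250 mm⁴
  hole 1: d = -25 mm → contributes −49 578 mm⁴
  hole 2: d = 25 mm → contributes −49 578 mm⁴
Total I = 6 932 093 mm⁴.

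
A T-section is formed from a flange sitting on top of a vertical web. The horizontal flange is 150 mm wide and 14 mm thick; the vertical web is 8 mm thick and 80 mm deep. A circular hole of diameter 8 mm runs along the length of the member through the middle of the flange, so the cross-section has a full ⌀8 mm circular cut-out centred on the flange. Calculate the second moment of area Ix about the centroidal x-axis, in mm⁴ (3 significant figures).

Split into non-overlapping primitives; take the origin at the lower-left of the bounding box.
Flange: 150 × 14, A = 2 100 mm², y = 87 mm, Ī = 34 300 mm⁴.
Web: 8 × 80, A = 640 mm², y = 40 mm, Ī = 341 333 mm⁴.
Hole (subtracted): ⌀8, A = 50.265 mm², y = 87 mm, Ī = 201.06 mm⁴.
Centroid: ȳ = ΣA·y / ΣA = 75.817 mm.
Transfer each piece to the centroidal x-axis using Ī + A·d² with d = y − 75.817:
  flange: d = 11.183 mm → contributes +296 937 mm⁴
  web: d = -35.817 mm → contributes +1 162 350 mm⁴
  hole: d = 11.183 mm → contributes −6487.5 mm⁴
Total I = 1 452 800 mm⁴.

Ix ≈ 1.45 × 10⁶ mm⁴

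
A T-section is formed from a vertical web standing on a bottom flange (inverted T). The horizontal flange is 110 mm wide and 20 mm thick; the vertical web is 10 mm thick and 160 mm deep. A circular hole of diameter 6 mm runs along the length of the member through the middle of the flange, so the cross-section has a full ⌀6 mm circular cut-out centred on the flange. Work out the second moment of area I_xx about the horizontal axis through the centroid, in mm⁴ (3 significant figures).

Split into non-overlapping primitives; take the origin at the lower-left of the bounding box.
Flange: 110 × 20, A = 2 200 mm², y = 10 mm, Ī = 73 333 mm⁴.
Web: 10 × 160, A = 1 600 mm², y = 100 mm, Ī = 3 413 333 mm⁴.
Hole (subtracted): ⌀6, A = 28.274 mm², y = 10 mm, Ī = 63.617 mm⁴.
Centroid: ȳ = ΣA·y / ΣA = 48.179 mm.
Transfer each piece to the horizontal axis through the centroid using Ī + A·d² with d = y − 48.179:
  flange: d = -38.179 mm → contributes +3 280 101 mm⁴
  web: d = 51.821 mm → contributes +7 710 030 mm⁴
  hole: d = -38.179 mm → contributes −41 277 mm⁴
Total I = 10 948 854 mm⁴.

I_xx ≈ 1.09 × 10⁷ mm⁴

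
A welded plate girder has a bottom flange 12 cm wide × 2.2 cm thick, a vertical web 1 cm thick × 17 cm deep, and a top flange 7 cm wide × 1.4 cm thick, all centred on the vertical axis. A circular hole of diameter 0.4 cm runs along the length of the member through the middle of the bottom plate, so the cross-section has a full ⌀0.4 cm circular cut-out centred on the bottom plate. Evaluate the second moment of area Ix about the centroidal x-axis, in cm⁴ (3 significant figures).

Treat the section as a set of non-overlapping primitives; coordinates are from the bounding-box lower-left.
Bottom plate: 12 × 2.2, A = 26.4 cm², y = 1.1 cm, Ī = 10.648 cm⁴.
Web plate: 1 × 17, A = 17 cm², y = 10.7 cm, Ī = 409.42 cm⁴.
Top plate: 7 × 1.4, A = 9.8 cm², y = 19.9 cm, Ī = 1.6007 cm⁴.
Hole (subtracted): ⌀0.4, A = 0.12566 cm², y = 1.1 cm, Ī = 0.0012566 cm⁴.
Centroid: ȳ = ΣA·y / ΣA = 7.6463 cm.
Transfer each piece to the centroidal x-axis using Ī + A·d² with d = y − 7.6463:
  bottom plate: d = -6.5463 cm → contributes +1 142 cm⁴
  web plate: d = 3.0537 cm → contributes +567.94 cm⁴
  top plate: d = 12.254 cm → contributes +1473.1 cm⁴
  hole: d = -6.5463 cm → contributes −5.3864 cm⁴
Total I = 3177.7 cm⁴.

Ix ≈ 3180 cm⁴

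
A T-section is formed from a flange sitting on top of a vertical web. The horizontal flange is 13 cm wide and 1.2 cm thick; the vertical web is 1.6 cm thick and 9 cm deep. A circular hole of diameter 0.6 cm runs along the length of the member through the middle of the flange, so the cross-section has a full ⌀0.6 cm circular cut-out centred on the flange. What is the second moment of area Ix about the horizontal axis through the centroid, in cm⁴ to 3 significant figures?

Ix ≈ 292 cm⁴

Decompose the section into non-overlapping parts with the origin at the bottom-left of its bounding rectangle.
Flange: 13 × 1.2, A = 15.6 cm², y = 9.6 cm, Ī = 1.872 cm⁴.
Web: 1.6 × 9, A = 14.4 cm², y = 4.5 cm, Ī = 97.2 cm⁴.
Hole (subtracted): ⌀0.6, A = 0.28274 cm², y = 9.6 cm, Ī = 0.0063617 cm⁴.
Centroid: ȳ = ΣA·y / ΣA = 7.1287 cm.
Transfer each piece to the horizontal axis through the centroid using Ī + A·d² with d = y − 7.1287:
  flange: d = 2.4713 cm → contributes +97.146 cm⁴
  web: d = -2.6287 cm → contributes +196.71 cm⁴
  hole: d = 2.4713 cm → contributes −1.7332 cm⁴
Total I = 292.12 cm⁴.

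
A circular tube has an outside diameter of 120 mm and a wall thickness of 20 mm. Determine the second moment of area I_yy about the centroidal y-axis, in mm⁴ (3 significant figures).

I_yy ≈ 8.17 × 10⁶ mm⁴

Treat the section as a set of non-overlapping primitives; coordinates are from the bounding-box lower-left.
Outer circle: ⌀120, A = 11 310 mm², x = 60 mm, Ī = 10 178 760 mm⁴.
Bore (subtracted): ⌀80, A = 5026.5 mm², x = 60 mm, Ī = 2 010 619 mm⁴.
By symmetry the centroid is at mid-width, x̄ = 60 mm.
All pieces are centred on the centroidal y-axis, so I = ΣĪ (holes subtracted) = 8 168 141 mm⁴.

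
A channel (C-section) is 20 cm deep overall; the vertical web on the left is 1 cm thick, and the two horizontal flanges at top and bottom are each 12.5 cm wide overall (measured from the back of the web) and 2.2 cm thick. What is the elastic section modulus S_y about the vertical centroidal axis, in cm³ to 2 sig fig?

S_y ≈ 150 cm³

Treat the section as a set of non-overlapping primitives; coordinates are from the bounding-box lower-left.
Web: 1 × 20, A = 20 cm², x = 0.5 cm, Ī = 1.667 cm⁴.
Top flange (beyond web): 11.5 × 2.2, A = 25.3 cm², x = 6.75 cm, Ī = 278.8 cm⁴.
Bottom flange (beyond web): 11.5 × 2.2, A = 25.3 cm², x = 6.75 cm, Ī = 278.8 cm⁴.
Centroid: x̄ = ΣA·x / ΣA = 4.979 cm.
Transfer each piece to the vertical centroidal axis using Ī + A·d² with d = x − 4.979:
  web: d = -4.479 cm → contributes +403 cm⁴
  top flange (beyond web): d = 1.771 cm → contributes +358.1 cm⁴
  bottom flange (beyond web): d = 1.771 cm → contributes +358.1 cm⁴
Total I = 1 119 cm⁴.
Extreme fibre distance c = 7.521 cm; S = I/c = 148.8 cm³.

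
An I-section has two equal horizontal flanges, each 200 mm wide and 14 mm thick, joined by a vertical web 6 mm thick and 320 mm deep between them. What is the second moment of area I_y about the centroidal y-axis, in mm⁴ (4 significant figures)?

Break the section into simple shapes (no overlaps), measuring from the bottom-left corner of the bounding box.
Bottom flange: 200 × 14, A = 2 800 mm², x = 100 mm, Ī = 9 333 333 mm⁴.
Web: 6 × 320, A = 1 920 mm², x = 100 mm, Ī = 5 760 mm⁴.
Top flange: 200 × 14, A = 2 800 mm², x = 100 mm, Ī = 9 333 333 mm⁴.
By symmetry the centroid is at mid-width, x̄ = 100 mm.
All pieces are centred on the centroidal y-axis, so I = ΣĪ = 18 672 427 mm⁴.

I_y ≈ 1.867 × 10⁷ mm⁴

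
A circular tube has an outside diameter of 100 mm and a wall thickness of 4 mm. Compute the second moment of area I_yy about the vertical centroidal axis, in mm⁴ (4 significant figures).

I_yy ≈ 1.392 × 10⁶ mm⁴

Decompose the section into non-overlapping parts with the origin at the bottom-left of its bounding rectangle.
Outer circle: ⌀100, A = 7853.98 mm², x = 50 mm, Ī = 4 908 739 mm⁴.
Bore (subtracted): ⌀92, A = 6647.61 mm², x = 50 mm, Ī = 3 516 586 mm⁴.
By symmetry the centroid is at mid-width, x̄ = 50 mm.
All pieces are centred on the vertical centroidal axis, so I = ΣĪ (holes subtracted) = 1 392 153 mm⁴.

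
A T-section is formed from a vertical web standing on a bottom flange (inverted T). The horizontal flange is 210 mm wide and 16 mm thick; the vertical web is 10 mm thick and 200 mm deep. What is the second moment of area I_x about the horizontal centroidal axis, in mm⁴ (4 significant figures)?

Break the section into simple shapes (no overlaps), measuring from the bottom-left corner of the bounding box.
Flange: 210 × 16, A = 3 360 mm², y = 8 mm, Ī = 71 680 mm⁴.
Web: 10 × 200, A = 2 000 mm², y = 116 mm, Ī = 6 666 667 mm⁴.
Centroid: ȳ = ΣA·y / ΣA = 48.2985 mm.
Transfer each piece to the horizontal centroidal axis using Ī + A·d² with d = y − 48.2985:
  flange: d = -40.2985 mm → contributes +5 528 218 mm⁴
  web: d = 67.7015 mm → contributes +15 833 651 mm⁴
Total I = 21 361 869 mm⁴.

I_x ≈ 2.136 × 10⁷ mm⁴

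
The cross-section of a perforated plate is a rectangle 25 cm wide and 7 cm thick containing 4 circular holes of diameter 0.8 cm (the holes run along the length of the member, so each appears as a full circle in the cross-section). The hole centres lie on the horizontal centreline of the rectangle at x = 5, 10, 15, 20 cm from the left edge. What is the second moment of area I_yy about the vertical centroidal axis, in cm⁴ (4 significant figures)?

I_yy ≈ 9052 cm⁴

Split into non-overlapping primitives; take the origin at the lower-left of the bounding box.
Plate: 25 × 7, A = 175 cm², x = 12.5 cm, Ī = 9114.58 cm⁴.
Hole 1 (subtracted): ⌀0.8, A = 0.502655 cm², x = 5 cm, Ī = 0.0201062 cm⁴.
Hole 2 (subtracted): ⌀0.8, A = 0.502655 cm², x = 10 cm, Ī = 0.0201062 cm⁴.
Hole 3 (subtracted): ⌀0.8, A = 0.502655 cm², x = 15 cm, Ī = 0.0201062 cm⁴.
Hole 4 (subtracted): ⌀0.8, A = 0.502655 cm², x = 20 cm, Ī = 0.0201062 cm⁴.
By symmetry the centroid is at mid-width, x̄ = 12.5 cm.
Transfer each piece to the vertical centroidal axis using Ī + A·d² with d = x − 12.5:
  plate: d = 0 cm → contributes +9114.58 cm⁴
  hole 1: d = -7.5 cm → contributes −28.2944 cm⁴
  hole 2: d = -2.5 cm → contributes −3.1617 cm⁴
  hole 3: d = 2.5 cm → contributes −3.1617 cm⁴
  hole 4: d = 7.5 cm → contributes −28.2944 cm⁴
Total I = 9051.67 cm⁴.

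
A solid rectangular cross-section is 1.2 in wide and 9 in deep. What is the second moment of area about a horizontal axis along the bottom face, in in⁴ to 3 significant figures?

The section: 1.2 × 9, A = 10.8 in², y = 4.5 in, Ī = 72.9 in⁴.
Transfer it to the bottom edge using Ī + A·d² with d = y − 0:
  the section: d = 4.5 in → contributes +291.6 in⁴
Total I = 291.6 in⁴.

I_base ≈ 292 in⁴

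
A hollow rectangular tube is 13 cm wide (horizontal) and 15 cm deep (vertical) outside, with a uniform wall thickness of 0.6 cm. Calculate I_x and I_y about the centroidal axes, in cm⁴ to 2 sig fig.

I_x ≈ 1100 cm⁴, I_y ≈ 860 cm⁴

Split into non-overlapping primitives; take the origin at the lower-left of the bounding box.
Outer rectangle: 13 × 15, A = 195 cm², y = 7.5 cm, Ī = 3 656 cm⁴.
Inner void (subtracted): 11.8 × 13.8, A = 162.8 cm², y = 7.5 cm, Ī = 2 584 cm⁴.
By symmetry the centroid is at mid-height, ȳ = 7.5 cm.
All pieces are centred on the centroidal x-axis, so I = ΣĪ (holes subtracted) = 1 072 cm⁴.
Repeating about the centroidal y-axis gives I_y = 856.8 cm⁴.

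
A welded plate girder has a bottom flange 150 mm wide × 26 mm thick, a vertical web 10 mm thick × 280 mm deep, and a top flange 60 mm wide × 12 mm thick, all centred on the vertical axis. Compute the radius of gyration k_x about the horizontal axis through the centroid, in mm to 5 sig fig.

k_x ≈ 111.71 mm

Treat the section as a set of non-overlapping primitives; coordinates are from the bounding-box lower-left.
Bottom plate: 150 × 26, A = 3 900 mm², y = 13 mm, Ī = 219 700 mm⁴.
Web plate: 10 × 280, A = 2 800 mm², y = 166 mm, Ī = 18 293 333 mm⁴.
Top plate: 60 × 12, A = 720 mm², y = 312 mm, Ī = 8 640 mm⁴.
Centroid: ȳ = ΣA·y / ΣA = 99.74933 mm.
Transfer each piece to the horizontal axis through the centroid using Ī + A·d² with d = y − 99.74933:
  bottom plate: d = -86.74933 mm → contributes +29 568 938 mm⁴
  web plate: d = 66.25067 mm → contributes +30 582 958 mm⁴
  top plate: d = 212.2507 mm → contributes +32 444 891 mm⁴
Total I = 92 596 787 mm⁴.
Radius of gyration: k = √(I/A) = √(92 596 787 / 7 420) = 111.711 mm.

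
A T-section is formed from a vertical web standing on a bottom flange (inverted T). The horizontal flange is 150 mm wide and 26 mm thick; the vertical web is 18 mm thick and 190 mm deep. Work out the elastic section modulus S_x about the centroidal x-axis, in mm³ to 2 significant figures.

Break the section into simple shapes (no overlaps), measuring from the bottom-left corner of the bounding box.
Flange: 150 × 26, A = 3 900 mm², y = 13 mm, Ī = 219 700 mm⁴.
Web: 18 × 190, A = 3 420 mm², y = 121 mm, Ī = 10 288 500 mm⁴.
Centroid: ȳ = ΣA·y / ΣA = 63.46 mm.
Transfer each piece to the centroidal x-axis using Ī + A·d² with d = y − 63.46:
  flange: d = -50.46 mm → contributes +10 149 538 mm⁴
  web: d = 57.54 mm → contributes +21 612 000 mm⁴
Total I = 31 761 538 mm⁴.
Extreme fibre distance c = 152.5 mm; S = I/c = 208 216 mm³.

S_x ≈ 2.1 × 10⁵ mm³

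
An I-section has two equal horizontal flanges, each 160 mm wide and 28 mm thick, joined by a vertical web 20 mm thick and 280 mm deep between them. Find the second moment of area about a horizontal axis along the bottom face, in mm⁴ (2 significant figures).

Break the section into simple shapes (no overlaps), measuring from the bottom-left corner of the bounding box.
Bottom flange: 160 × 28, A = 4 480 mm², y = 14 mm, Ī = 292 693 mm⁴.
Web: 20 × 280, A = 5 600 mm², y = 168 mm, Ī = 36 586 667 mm⁴.
Top flange: 160 × 28, A = 4 480 mm², y = 322 mm, Ī = 292 693 mm⁴.
Transfer each piece to a horizontal axis along the bottom face using Ī + A·d² with d = y − 0:
  bottom flange: d = 14 mm → contributes +1 170 773 mm⁴
  web: d = 168 mm → contributes +194 641 067 mm⁴
  top flange: d = 322 mm → contributes +464 797 013 mm⁴
Total I = 660 608 853 mm⁴.

I_base ≈ 6.6 × 10⁸ mm⁴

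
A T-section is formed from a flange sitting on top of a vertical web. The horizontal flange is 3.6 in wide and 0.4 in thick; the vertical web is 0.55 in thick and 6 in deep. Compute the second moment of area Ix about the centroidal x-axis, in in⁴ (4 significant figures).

Ix ≈ 20.19 in⁴

Treat the section as a set of non-overlapping primitives; coordinates are from the bounding-box lower-left.
Flange: 3.6 × 0.4, A = 1.44 in², y = 6.2 in, Ī = 0.0192 in⁴.
Web: 0.55 × 6, A = 3.3 in², y = 3 in, Ī = 9.9 in⁴.
Centroid: ȳ = ΣA·y / ΣA = 3.97215 in.
Transfer each piece to the centroidal x-axis using Ī + A·d² with d = y − 3.97215:
  flange: d = 2.22785 in → contributes +7.16636 in⁴
  web: d = -0.972152 in → contributes +13.0188 in⁴
Total I = 20.1851 in⁴.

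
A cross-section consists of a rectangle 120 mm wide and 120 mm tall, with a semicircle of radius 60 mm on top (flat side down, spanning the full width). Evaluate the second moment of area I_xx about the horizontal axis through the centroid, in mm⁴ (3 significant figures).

Break the section into simple shapes (no overlaps), measuring from the bottom-left corner of the bounding box.
Rectangular body: 120 × 120, A = 14 400 mm², y = 60 mm, Ī = 17 280 000 mm⁴.
Semicircular cap: semicircle r = 60, A = 5654.9 mm², y = 145.46 mm, Ī = 1 422 450 mm⁴.
Centroid: ȳ = ΣA·y / ΣA = 84.098 mm.
Transfer each piece to the horizontal axis through the centroid using Ī + A·d² with d = y − 84.098:
  rectangular body: d = -24.098 mm → contributes +25 642 616 mm⁴
  semicircular cap: d = 61.366 mm → contributes +22 717 677 mm⁴
Total I = 48 360 293 mm⁴.

I_xx ≈ 4.84 × 10⁷ mm⁴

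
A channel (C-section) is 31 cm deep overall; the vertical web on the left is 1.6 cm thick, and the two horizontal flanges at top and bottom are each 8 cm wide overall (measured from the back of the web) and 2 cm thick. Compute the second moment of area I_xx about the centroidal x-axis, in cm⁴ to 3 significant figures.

Decompose the section into non-overlapping parts with the origin at the bottom-left of its bounding rectangle.
Web: 1.6 × 31, A = 49.6 cm², y = 15.5 cm, Ī = 3972.1 cm⁴.
Top flange (beyond web): 6.4 × 2, A = 12.8 cm², y = 30 cm, Ī = 4.2667 cm⁴.
Bottom flange (beyond web): 6.4 × 2, A = 12.8 cm², y = 1 cm, Ī = 4.2667 cm⁴.
By symmetry the centroid is at mid-height, ȳ = 15.5 cm.
Transfer each piece to the centroidal x-axis using Ī + A·d² with d = y − 15.5:
  web: d = 0 cm → contributes +3972.1 cm⁴
  top flange (beyond web): d = 14.5 cm → contributes +2695.5 cm⁴
  bottom flange (beyond web): d = -14.5 cm → contributes +2695.5 cm⁴
Total I = 9363.1 cm⁴.

I_xx ≈ 9360 cm⁴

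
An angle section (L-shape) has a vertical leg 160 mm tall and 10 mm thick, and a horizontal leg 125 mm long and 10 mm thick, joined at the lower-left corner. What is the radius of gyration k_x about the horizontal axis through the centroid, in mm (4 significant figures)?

k_x ≈ 51.12 mm

Decompose the section into non-overlapping parts with the origin at the bottom-left of its bounding rectangle.
Vertical leg: 10 × 160, A = 1 600 mm², y = 80 mm, Ī = 3 413 333 mm⁴.
Horizontal leg (remainder): 115 × 10, A = 1 150 mm², y = 5 mm, Ī = 9583.33 mm⁴.
Centroid: ȳ = ΣA·y / ΣA = 48.6364 mm.
Transfer each piece to the horizontal axis through the centroid using Ī + A·d² with d = y − 48.6364:
  vertical leg: d = 31.3636 mm → contributes +4 987 218 mm⁴
  horizontal leg (remainder): d = -43.6364 mm → contributes +2 199 335 mm⁴
Total I = 7 186 553 mm⁴.
Radius of gyration: k = √(I/A) = √(7 186 553 / 2 750) = 51.1204 mm.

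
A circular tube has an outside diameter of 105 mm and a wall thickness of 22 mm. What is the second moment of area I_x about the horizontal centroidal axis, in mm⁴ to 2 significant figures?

Treat the section as a set of non-overlapping primitives; coordinates are from the bounding-box lower-left.
Outer circle: ⌀105, A = 8 659 mm², y = 52.5 mm, Ī = 5 966 602 mm⁴.
Bore (subtracted): ⌀61, A = 2 922 mm², y = 52.5 mm, Ī = 679 656 mm⁴.
By symmetry the centroid is at mid-height, ȳ = 52.5 mm.
All pieces are centred on the horizontal centroidal axis, so I = ΣĪ (holes subtracted) = 5 286 946 mm⁴.

I_x ≈ 5.3 × 10⁶ mm⁴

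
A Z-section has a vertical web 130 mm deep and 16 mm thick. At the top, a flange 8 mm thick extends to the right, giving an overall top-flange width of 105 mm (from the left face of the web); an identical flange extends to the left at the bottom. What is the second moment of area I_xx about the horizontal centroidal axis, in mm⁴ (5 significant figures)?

I_xx ≈ 8.2356 × 10⁶ mm⁴

Decompose the section into non-overlapping parts with the origin at the bottom-left of its bounding rectangle.
Web: 16 × 130, A = 2 080 mm², y = 65 mm, Ī = 2 929 333 mm⁴.
Top flange (beyond web): 89 × 8, A = 712 mm², y = 126 mm, Ī = 3797.333 mm⁴.
Bottom flange (beyond web): 89 × 8, A = 712 mm², y = 4 mm, Ī = 3797.333 mm⁴.
Centroid: ȳ = ΣA·y / ΣA = 65 mm.
Transfer each piece to the horizontal centroidal axis using Ī + A·d² with d = y − 65:
  web: d = 0 mm → contributes +2 929 333 mm⁴
  top flange (beyond web): d = 61 mm → contributes +2 653 149 mm⁴
  bottom flange (beyond web): d = -61 mm → contributes +2 653 149 mm⁴
Total I = 8 235 632 mm⁴.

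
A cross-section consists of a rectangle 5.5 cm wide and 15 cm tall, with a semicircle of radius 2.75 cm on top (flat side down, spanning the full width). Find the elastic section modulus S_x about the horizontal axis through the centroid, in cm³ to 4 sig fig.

Break the section into simple shapes (no overlaps), measuring from the bottom-left corner of the bounding box.
Rectangular body: 5.5 × 15, A = 82.5 cm², y = 7.5 cm, Ī = 1546.88 cm⁴.
Semicircular cap: semicircle r = 2.75, A = 11.8791 cm², y = 16.1671 cm, Ī = 6.27715 cm⁴.
Centroid: ȳ = ΣA·y / ΣA = 8.5909 cm.
Transfer each piece to the horizontal axis through the centroid using Ī + A·d² with d = y − 8.5909:
  rectangular body: d = -1.0909 cm → contributes +1645.06 cm⁴
  semicircular cap: d = 7.57624 cm → contributes +688.133 cm⁴
Total I = 2333.19 cm⁴.
Extreme fibre distance c = 9.1591 cm; S = I/c = 254.74 cm³.

S_x ≈ 254.7 cm³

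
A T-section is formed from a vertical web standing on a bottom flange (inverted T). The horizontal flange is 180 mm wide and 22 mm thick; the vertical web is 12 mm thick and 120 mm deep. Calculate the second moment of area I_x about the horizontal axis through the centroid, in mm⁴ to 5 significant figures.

I_x ≈ 7.2110 × 10⁶ mm⁴

Split into non-overlapping primitives; take the origin at the lower-left of the bounding box.
Flange: 180 × 22, A = 3 960 mm², y = 11 mm, Ī = 159 720 mm⁴.
Web: 12 × 120, A = 1 440 mm², y = 82 mm, Ī = 1 728 000 mm⁴.
Centroid: ȳ = ΣA·y / ΣA = 29.93333 mm.
Transfer each piece to the horizontal axis through the centroid using Ī + A·d² with d = y − 29.93333:
  flange: d = -18.93333 mm → contributes +1 579 266 mm⁴
  web: d = 52.06667 mm → contributes +5 631 750 mm⁴
Total I = 7 211 016 mm⁴.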